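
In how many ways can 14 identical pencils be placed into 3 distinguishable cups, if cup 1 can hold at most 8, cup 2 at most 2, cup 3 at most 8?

12

Ignoring the caps, the number of non-negative solutions to x_1+…+x_3 = 14 is C(16,2) = 120.
Subtract solutions that violate a single cap (substitute x_i' = x_i − (cap_i+1)): x_1 ≥ 9 gives C(7,2) = 21; x_2 ≥ 3 gives C(13,2) = 78; x_3 ≥ 9 gives C(7,2) = 21. Together 120.
Add back pairs where two caps are both exceeded: 6 + 0 + 6 = 12.
By inclusion–exclusion the count is 120 − 120 + 12 = 12.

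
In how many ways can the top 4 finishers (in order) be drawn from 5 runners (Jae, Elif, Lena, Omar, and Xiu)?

There are 5 choices for 1st place, 4 for 2nd, and so on down to 2 for position 4.
That gives 5 × 4 × 3 × 2 = 120.

120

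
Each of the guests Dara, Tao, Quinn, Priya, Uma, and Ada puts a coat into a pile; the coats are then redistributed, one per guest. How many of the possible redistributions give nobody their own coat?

Let Aᵢ be the assignments in which guest i gets their own coat. We want the size of the complement of A₁∪…∪A_6.
By inclusion–exclusion this is Σ_{j=0}^{6} (−1)^j C(6,j)·(6−j)!.
Computing: 720 − 720 + 360 − 120 + 30 − 6 + 1 = 265.

265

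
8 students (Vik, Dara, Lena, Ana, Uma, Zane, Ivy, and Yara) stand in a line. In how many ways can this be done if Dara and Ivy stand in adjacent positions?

Place the 6 others and the Dara-Ivy pair as 7 objects in a line; the pair has 2 internal arrangements.
So the count is 2·(7)! = 10080.

10080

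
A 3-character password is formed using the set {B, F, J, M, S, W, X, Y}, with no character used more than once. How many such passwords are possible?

336

Choose and order 3 of the 8 symbols: the first character has 8 options, the next 7, then 6.
8 × 7 × 6 = 336.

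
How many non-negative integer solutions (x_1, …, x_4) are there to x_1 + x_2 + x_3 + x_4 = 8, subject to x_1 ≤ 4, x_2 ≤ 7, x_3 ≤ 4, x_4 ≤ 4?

104

By stars and bars, unrestricted non-negative solutions to x_1+…+x_4 = 8 number C(8+3,3) = 165.
Subtract solutions that violate a single cap (substitute x_i' = x_i − (cap_i+1)): x_1 ≥ 5 gives C(6,3) = 20; x_2 ≥ 8 gives C(3,3) = 1; x_3 ≥ 5 gives C(6,3) = 20; x_4 ≥ 5 gives C(6,3) = 20. Together 61.
No two caps can be exceeded simultaneously, so the pair terms are all 0.
By inclusion–exclusion the count is 165 − 61 + 0 = 104.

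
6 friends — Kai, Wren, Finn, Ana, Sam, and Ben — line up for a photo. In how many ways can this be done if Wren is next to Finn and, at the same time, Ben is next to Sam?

Treat {Wren,Finn} as one block (2 orders) and {Ben,Sam} as another (2 orders).
That leaves 4 units to arrange: 2 × 2 × 4! = 4 × 24 = 96.

96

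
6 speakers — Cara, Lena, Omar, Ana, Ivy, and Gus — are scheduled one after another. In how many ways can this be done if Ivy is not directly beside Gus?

480

Of the 6! = 720 arrangements, those with Ivy and Gus adjacent number 2 × 5! = 240 (treat the pair as a block with 2 internal orders).
Complementary counting: 720 − 240 = 480.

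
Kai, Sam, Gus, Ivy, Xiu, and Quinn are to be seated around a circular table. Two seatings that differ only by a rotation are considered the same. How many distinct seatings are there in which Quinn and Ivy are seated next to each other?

Treat {Quinn, Ivy} as one unit (2 internal orders) and seat the resulting 5 units around the table: (4)! circular arrangements.
So 2 × (4)! = 2 × 24 = 48.

48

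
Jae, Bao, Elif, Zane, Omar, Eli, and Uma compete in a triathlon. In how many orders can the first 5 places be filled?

2520

This is an ordered selection of 5 from 7: P(7,5).
That gives 7 × 6 × 5 × 4 × 3 = 2520.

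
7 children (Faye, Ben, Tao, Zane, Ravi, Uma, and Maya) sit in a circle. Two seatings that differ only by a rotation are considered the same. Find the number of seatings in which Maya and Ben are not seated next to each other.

480

All circular seatings of 7 people number (6)! = 720.
Those with Maya next to Ben: fuse the pair into one unit and seat 6 units around a circle — 2·(5)! = 240.
Subtracting, 720 − 240 = 480.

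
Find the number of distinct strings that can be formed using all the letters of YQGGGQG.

YQGGGQG has 7 letters with G appearing 4 times and Q appearing twice.
The number of distinct arrangements is 7!/(4!·2!) = 5040/48 = 105.

105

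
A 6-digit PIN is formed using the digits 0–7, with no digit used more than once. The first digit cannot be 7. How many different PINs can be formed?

17640

The first digit has 8−1 = 7 choices (anything except 7).
The remaining 5 digits are filled from the other 7 symbols without repetition: 7 × 6 × 5 × 4 × 3 = 2520.
Total: 7 × 2520 = 17640.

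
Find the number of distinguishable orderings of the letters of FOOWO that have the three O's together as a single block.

Treat the 3 copies of O as a single block. The multiset to arrange is then {OOO, F, W}, 3 items in all.
All 3 items are distinct, so there are (3)! = 6 arrangements.

6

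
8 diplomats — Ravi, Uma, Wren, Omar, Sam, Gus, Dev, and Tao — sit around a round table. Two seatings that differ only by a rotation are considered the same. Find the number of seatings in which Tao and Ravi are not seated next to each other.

3600

Without the restriction there are (7)! = 5040 seatings.
Those with Tao next to Ravi: fuse the pair into one unit and seat 7 units around a circle — 2·(6)! = 1440.
Subtracting, 5040 − 1440 = 3600.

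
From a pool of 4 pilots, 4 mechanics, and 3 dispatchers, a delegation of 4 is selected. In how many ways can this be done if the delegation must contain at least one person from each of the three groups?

192

With no constraint there are C(11,4) = 330 possible selections.
Selections missing a whole group: no pilots → C(7,4) = 35; no mechanics → C(7,4) = 35; no dispatchers → C(8,4) = 70.
Add back selections omitting two groups (i.e. drawn from a single group): C(4,4) + C(4,4) + C(3,4) = 2.
By inclusion–exclusion: 330 − 140 + 2 = 192.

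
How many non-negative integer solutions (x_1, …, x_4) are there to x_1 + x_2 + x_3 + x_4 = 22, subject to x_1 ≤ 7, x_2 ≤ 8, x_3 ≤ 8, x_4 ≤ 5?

83

Without the upper bounds there are C(25,3) = 2300 ways to split 22 among 4 variables.
Subtract solutions that violate a single cap (substitute x_i' = x_i − (cap_i+1)): x_1 ≥ 8 gives C(17,3) = 680; x_2 ≥ 9 gives C(16,3) = 560; x_3 ≥ 9 gives C(16,3) = 560; x_4 ≥ 6 gives C(19,3) = 969. Together 2769.
Add back pairs where two caps are both exceeded: 56 + 56 + 165 + 35 + 120 + 120 = 552.
By inclusion–exclusion the count is 2300 − 2769 + 552 = 83.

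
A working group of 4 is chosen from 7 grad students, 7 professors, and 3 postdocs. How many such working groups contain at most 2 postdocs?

2366

Split by how many postdocs are chosen (0 through 2).
Sum: C(3,0)·C(14,4) + C(3,1)·C(14,3) + C(3,2)·C(14,2) = 1001 + 1092 + 273 = 2366.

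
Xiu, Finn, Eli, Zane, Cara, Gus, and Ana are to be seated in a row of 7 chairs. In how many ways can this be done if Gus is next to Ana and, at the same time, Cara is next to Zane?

480

Treat {Gus,Ana} as one block (2 orders) and {Cara,Zane} as another (2 orders).
That leaves 5 units to arrange: 2 × 2 × 5! = 4 × 120 = 480.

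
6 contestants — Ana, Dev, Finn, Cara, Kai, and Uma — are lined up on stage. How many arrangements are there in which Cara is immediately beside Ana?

240

Place the 4 others and the Cara-Ana pair as 5 objects in a line; the pair has 2 internal arrangements.
That gives 2 × 5! = 2 × 120 = 240.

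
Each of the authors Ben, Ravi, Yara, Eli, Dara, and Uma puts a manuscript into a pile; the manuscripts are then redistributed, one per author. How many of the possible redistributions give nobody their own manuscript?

265

This is the derangement count D_6: permutations of 6 items with no fixed point.
By inclusion–exclusion this is Σ_{j=0}^{6} (−1)^j C(6,j)·(6−j)!.
Computing: 720 − 720 + 360 − 120 + 30 − 6 + 1 = 265.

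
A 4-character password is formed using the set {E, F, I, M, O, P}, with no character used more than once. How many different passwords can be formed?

360

Choose and order 4 of the 6 symbols: the first character has 6 options, the next 5, then 4, 3.
That product is 6 × 5 × 4 × 3 = 360.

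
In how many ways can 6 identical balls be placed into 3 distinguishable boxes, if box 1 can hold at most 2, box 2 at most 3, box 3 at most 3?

Ignoring the caps, the number of non-negative solutions to x_1+…+x_3 = 6 is C(8,2) = 28.
Subtract solutions that violate a single cap (substitute x_i' = x_i − (cap_i+1)): x_1 ≥ 3 gives C(5,2) = 10; x_2 ≥ 4 gives C(4,2) = 6; x_3 ≥ 4 gives C(4,2) = 6. Together 22.
No two caps can be exceeded simultaneously, so the pair terms are all 0.
By inclusion–exclusion the count is 28 − 22 + 0 = 6.

6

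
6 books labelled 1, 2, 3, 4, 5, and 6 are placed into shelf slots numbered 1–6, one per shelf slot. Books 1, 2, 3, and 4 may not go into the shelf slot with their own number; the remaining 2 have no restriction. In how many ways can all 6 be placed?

362

Let Aᵢ (for 1 ≤ i ≤ 4) be the placements that put book i in its forbidden shelf slot. Any j of these fix j positions, leaving (6−j)! ways to fill the rest, and there are C(4,j) ways to pick which j.
By inclusion–exclusion, the number of valid placements is Σ_{j=0}^{4} (−1)^j C(4,j)·(6−j)!.
Computing: 720 − 480 + 144 − 24 + 2 = 362.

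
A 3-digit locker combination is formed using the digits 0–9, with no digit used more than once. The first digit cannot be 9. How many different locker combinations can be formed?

648

The first digit has 10−1 = 9 choices (anything except 9).
The remaining 2 digits are filled from the other 9 symbols without repetition: 9 × 8 = 72.
Total: 9 × 72 = 648.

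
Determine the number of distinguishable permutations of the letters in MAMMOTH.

840

MAMMOTH has 7 letters with M appearing 3 times.
Dividing 7! = 5040 by 3! = 6 for the repeated letters gives 840.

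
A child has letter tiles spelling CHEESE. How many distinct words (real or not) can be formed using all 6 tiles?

The 6 letters of CHEESE have repeats: E appearing 3 times.
The number of distinct arrangements is 6!/(3!) = 720/6 = 120.

120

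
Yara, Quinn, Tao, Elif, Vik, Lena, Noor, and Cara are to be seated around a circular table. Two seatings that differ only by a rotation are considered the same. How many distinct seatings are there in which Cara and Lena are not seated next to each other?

3600

All circular seatings of 8 people number (7)! = 5040.
Seatings with Cara beside Lena: treat them as a block with 2 internal orders, giving 2 × (6)! = 1440.
Subtracting, 5040 − 1440 = 3600.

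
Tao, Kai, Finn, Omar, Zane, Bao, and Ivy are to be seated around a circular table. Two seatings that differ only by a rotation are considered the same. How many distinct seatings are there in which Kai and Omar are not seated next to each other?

480

Without the restriction there are (6)! = 720 seatings.
Those with Kai next to Omar: fuse the pair into one unit and seat 6 units around a circle — 2·(5)! = 240.
Subtracting, 720 − 240 = 480.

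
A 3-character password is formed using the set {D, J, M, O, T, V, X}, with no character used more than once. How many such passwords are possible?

210

This is a permutation of 3 out of 7: P(7,3) = 7!/4!.
7 × 6 × 5 = 210.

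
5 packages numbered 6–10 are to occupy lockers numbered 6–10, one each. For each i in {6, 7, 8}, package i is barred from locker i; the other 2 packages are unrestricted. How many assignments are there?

64

Let Aᵢ (for i ∈ {6, 7, 8}) be the placements that put package i in its forbidden locker. Any j of these fix j positions, leaving (5−j)! ways to fill the rest, and there are C(3,j) ways to pick which j.
By inclusion–exclusion, the number of valid placements is Σ_{j=0}^{3} (−1)^j C(3,j)·(5−j)!.
Computing: 120 − 72 + 18 − 2 = 64.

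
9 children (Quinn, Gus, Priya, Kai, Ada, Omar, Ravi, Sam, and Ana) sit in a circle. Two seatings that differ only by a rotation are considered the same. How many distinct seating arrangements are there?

Around a circle, 9 distinct people have 9!/9 = (8)! = 40320 rotationally distinct seatings.

40320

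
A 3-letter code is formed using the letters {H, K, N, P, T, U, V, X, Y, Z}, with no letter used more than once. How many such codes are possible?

720

This is a permutation of 3 out of 10: P(10,3) = 10!/7!.
10 × 9 × 8 = 720.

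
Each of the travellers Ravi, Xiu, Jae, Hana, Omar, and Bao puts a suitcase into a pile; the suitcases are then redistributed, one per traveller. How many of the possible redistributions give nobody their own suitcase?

265

Let Aᵢ be the assignments in which traveller i gets their own suitcase. We want the size of the complement of A₁∪…∪A_6.
By inclusion–exclusion this is Σ_{j=0}^{6} (−1)^j C(6,j)·(6−j)!.
Computing: 720 − 720 + 360 − 120 + 30 − 6 + 1 = 265.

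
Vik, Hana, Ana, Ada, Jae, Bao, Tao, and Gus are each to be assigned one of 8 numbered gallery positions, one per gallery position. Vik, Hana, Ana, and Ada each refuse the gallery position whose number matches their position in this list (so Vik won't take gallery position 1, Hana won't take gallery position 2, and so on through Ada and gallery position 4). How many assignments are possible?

24024

Let Aᵢ (for 1 ≤ i ≤ 4) be the placements that put person i in their forbidden gallery position. Any j of these fix j positions, leaving (8−j)! ways to fill the rest, and there are C(4,j) ways to pick which j.
By inclusion–exclusion, the number of valid placements is Σ_{j=0}^{4} (−1)^j C(4,j)·(8−j)!.
Computing: 40320 − 20160 + 4320 − 480 + 24 = 24024.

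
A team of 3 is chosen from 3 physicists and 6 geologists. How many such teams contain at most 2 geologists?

64

Split by how many geologists are chosen (0 through 2).
Sum: C(6,0)·C(3,3) + C(6,1)·C(3,2) + C(6,2)·C(3,1) = 1 + 18 + 45 = 64.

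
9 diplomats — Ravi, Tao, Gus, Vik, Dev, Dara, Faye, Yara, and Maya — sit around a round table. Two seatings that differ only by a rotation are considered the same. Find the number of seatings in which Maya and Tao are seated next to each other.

10080

Treat {Maya, Tao} as one unit (2 internal orders) and seat the resulting 8 units around the table: (7)! circular arrangements.
So 2 × (7)! = 2 × 5040 = 10080.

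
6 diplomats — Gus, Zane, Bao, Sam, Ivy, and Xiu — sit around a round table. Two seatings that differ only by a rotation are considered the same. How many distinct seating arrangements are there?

Around a circle, 6 distinct people have 6!/6 = (5)! = 120 rotationally distinct seatings.

120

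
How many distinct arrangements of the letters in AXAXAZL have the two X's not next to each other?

Total arrangements of AXAXAZL: 7!/(3!·2!) = 420.
If the two X's are adjacent, glue them into one block, leaving 6 items to arrange: (6)!/(3!) = 120 ways.
Hence 420 − 120 = 300.

300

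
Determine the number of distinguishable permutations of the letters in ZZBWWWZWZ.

The 9 letters of ZZBWWWZWZ have repeats: W appearing 4 times and Z appearing 4 times.
Dividing 9! = 362880 by 4!·4! = 576 for the repeated letters gives 630.

630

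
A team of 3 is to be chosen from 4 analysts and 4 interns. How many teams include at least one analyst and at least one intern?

48

Unrestricted: C(8,3) = 56 ways to pick any 3 of the 8.
Selections missing a whole group: no analysts → C(4,3) = 4; no interns → C(4,3) = 4.
Both groups omitted at once is impossible, so 56 − 8 = 48.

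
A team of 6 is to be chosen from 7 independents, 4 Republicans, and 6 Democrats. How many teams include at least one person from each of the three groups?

9996

With no constraint there are C(17,6) = 12376 possible selections.
Subtract selections that omit an entire group: no independents → C(10,6) = 210; no Republicans → C(13,6) = 1716; no Democrats → C(11,6) = 462.
Add back selections omitting two groups (i.e. drawn from a single group): C(7,6) + C(4,6) + C(6,6) = 8.
By inclusion–exclusion: 12376 − 2388 + 8 = 9996.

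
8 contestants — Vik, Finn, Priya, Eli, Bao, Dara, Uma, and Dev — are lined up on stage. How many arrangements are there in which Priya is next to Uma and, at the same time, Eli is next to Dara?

Treat {Priya,Uma} as one block (2 orders) and {Eli,Dara} as another (2 orders).
That leaves 6 units to arrange: 2 × 2 × 6! = 4 × 720 = 2880.

2880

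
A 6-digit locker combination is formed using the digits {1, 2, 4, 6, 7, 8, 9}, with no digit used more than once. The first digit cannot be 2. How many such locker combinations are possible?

The first digit has 7−1 = 6 choices (anything except 2).
The remaining 5 digits are filled from the other 6 symbols without repetition: 6 × 5 × 4 × 3 × 2 = 720.
Total: 6 × 720 = 4320.

4320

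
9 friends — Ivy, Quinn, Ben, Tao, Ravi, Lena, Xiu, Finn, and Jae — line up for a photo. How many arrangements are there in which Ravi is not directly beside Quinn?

Of the 9! = 362880 arrangements, those with Ravi and Quinn adjacent number 2 × 8! = 80640 (treat the pair as a block with 2 internal orders).
So 362880 − 80640 = 282240 arrangements keep them apart.

282240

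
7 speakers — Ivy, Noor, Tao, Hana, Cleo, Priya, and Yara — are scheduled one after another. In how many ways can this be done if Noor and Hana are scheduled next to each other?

1440

Treat {Noor, Hana} as a single unit. There are 6 units to order, and the pair itself can be ordered 2 ways.
That gives 2 × 6! = 2 × 720 = 1440.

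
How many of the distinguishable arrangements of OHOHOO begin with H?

5

With the first slot taken by H, it remains to arrange the other 5 letters (OOHOO).
Those 5 letters have O appearing 4 times, giving (5)!/(4!) = 5.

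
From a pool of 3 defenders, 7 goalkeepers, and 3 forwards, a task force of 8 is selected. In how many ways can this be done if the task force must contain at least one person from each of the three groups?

1197

Unrestricted: C(13,8) = 1287 ways to pick any 8 of the 13.
Selections missing a whole group: no defenders → C(10,8) = 45; no goalkeepers → C(6,8) = 0; no forwards → C(10,8) = 45.
Add back selections omitting two groups (i.e. drawn from a single group): C(3,8) + C(7,8) + C(3,8) = 0.
By inclusion–exclusion: 1287 − 90 + 0 = 1197.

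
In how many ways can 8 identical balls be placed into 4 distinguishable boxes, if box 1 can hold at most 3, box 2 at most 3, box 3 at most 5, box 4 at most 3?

Ignoring the caps, the number of non-negative solutions to x_1+…+x_4 = 8 is C(11,3) = 165.
Subtract solutions that violate a single cap (substitute x_i' = x_i − (cap_i+1)): x_1 ≥ 4 gives C(7,3) = 35; x_2 ≥ 4 gives C(7,3) = 35; x_3 ≥ 6 gives C(5,3) = 10; x_4 ≥ 4 gives C(7,3) = 35. Together 115.
Add back pairs where two caps are both exceeded: 1 + 0 + 1 + 0 + 1 + 0 = 3.
By inclusion–exclusion the count is 165 − 115 + 3 = 53.

53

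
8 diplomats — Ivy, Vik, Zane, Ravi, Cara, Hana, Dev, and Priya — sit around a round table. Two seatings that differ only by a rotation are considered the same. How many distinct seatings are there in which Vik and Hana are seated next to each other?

1440

Treat {Vik, Hana} as one unit (2 internal orders) and seat the resulting 7 units around the table: (6)! circular arrangements.
So 2 × (6)! = 2 × 720 = 1440.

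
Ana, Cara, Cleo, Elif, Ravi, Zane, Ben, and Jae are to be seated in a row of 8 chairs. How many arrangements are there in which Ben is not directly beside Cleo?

Of the 8! = 40320 arrangements, those with Ben and Cleo adjacent number 2 × 7! = 10080 (treat the pair as a block with 2 internal orders).
Complementary counting: 40320 − 10080 = 30240.

30240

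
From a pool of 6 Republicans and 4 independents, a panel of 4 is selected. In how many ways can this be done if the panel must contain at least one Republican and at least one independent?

194

Total 4-person selections from all 10: C(10,4) = 210.
Subtract selections that omit an entire group: no Republicans → C(4,4) = 1; no independents → C(6,4) = 15.
Both groups omitted at once is impossible, so 210 − 16 = 194.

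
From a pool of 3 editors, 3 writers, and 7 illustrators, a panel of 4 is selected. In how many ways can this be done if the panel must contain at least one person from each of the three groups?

315

With no constraint there are C(13,4) = 715 possible selections.
Subtract selections that omit an entire group: no editors → C(10,4) = 210; no writers → C(10,4) = 210; no illustrators → C(6,4) = 15.
Add back selections omitting two groups (i.e. drawn from a single group): C(3,4) + C(3,4) + C(7,4) = 35.
By inclusion–exclusion: 715 − 435 + 35 = 315.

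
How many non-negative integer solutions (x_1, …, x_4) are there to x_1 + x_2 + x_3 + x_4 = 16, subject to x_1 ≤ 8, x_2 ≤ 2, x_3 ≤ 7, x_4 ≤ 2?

18

Without the upper bounds there are C(19,3) = 969 ways to split 16 among 4 variables.
Subtract solutions that violate a single cap (substitute x_i' = x_i − (cap_i+1)): x_1 ≥ 9 gives C(10,3) = 120; x_2 ≥ 3 gives C(16,3) = 560; x_3 ≥ 8 gives C(11,3) = 165; x_4 ≥ 3 gives C(16,3) = 560. Together 1405.
Add back pairs where two caps are both exceeded: 35 + 0 + 35 + 56 + 286 + 56 = 468.
Subtract triples: 0 + 4 + 0 + 10 = 14.
By inclusion–exclusion the count is 969 − 1405 + 468 − 14 = 18.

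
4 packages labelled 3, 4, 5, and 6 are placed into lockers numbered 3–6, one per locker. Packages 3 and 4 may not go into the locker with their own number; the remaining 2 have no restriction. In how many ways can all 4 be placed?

Let Aᵢ (for i ∈ {3, 4}) be the placements that put package i in its forbidden locker. Any j of these fix j positions, leaving (4−j)! ways to fill the rest, and there are C(2,j) ways to pick which j.
By inclusion–exclusion, the number of valid placements is Σ_{j=0}^{2} (−1)^j C(2,j)·(4−j)!.
Computing: 24 − 12 + 2 = 14.

14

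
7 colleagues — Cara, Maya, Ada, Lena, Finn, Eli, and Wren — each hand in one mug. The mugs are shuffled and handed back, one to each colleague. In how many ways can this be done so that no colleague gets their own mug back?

Count assignments avoiding every fixed point. For any j of the 7 colleagues fixed to their own mug, the other 7−j can be arranged in (7−j)! ways.
By inclusion–exclusion this is Σ_{j=0}^{7} (−1)^j C(7,j)·(7−j)!.
Computing: 5040 − 5040 + 2520 − 840 + 210 − 42 + 7 − 1 = 1854.

1854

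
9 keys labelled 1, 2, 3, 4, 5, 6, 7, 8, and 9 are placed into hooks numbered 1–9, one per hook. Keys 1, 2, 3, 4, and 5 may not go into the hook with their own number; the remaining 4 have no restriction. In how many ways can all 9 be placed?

Let Aᵢ (for 1 ≤ i ≤ 5) be the placements that put key i in its forbidden hook. Any j of these fix j positions, leaving (9−j)! ways to fill the rest, and there are C(5,j) ways to pick which j.
By inclusion–exclusion, the number of valid placements is Σ_{j=0}^{5} (−1)^j C(5,j)·(9−j)!.
Computing: 362880 − 201600 + 50400 − 7200 + 600 − 24 = 205056.

205056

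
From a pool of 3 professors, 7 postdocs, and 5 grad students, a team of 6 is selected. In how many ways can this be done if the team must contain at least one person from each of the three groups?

With no constraint there are C(15,6) = 5005 possible selections.
Subtract selections that omit an entire group: no professors → C(12,6) = 924; no postdocs → C(8,6) = 28; no grad students → C(10,6) = 210.
Add back selections omitting two groups (i.e. drawn from a single group): C(3,6) + C(7,6) + C(5,6) = 7.
By inclusion–exclusion: 5005 − 1162 + 7 = 3850.

3850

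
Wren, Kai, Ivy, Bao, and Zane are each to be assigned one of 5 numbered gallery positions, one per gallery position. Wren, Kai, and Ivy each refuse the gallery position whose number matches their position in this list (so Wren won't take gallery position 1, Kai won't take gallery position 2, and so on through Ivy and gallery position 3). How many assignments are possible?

64

Let Aᵢ (for i ∈ {1, 2, 3}) be the placements that put person i in their forbidden gallery position. Any j of these fix j positions, leaving (5−j)! ways to fill the rest, and there are C(3,j) ways to pick which j.
By inclusion–exclusion, the number of valid placements is Σ_{j=0}^{3} (−1)^j C(3,j)·(5−j)!.
Computing: 120 − 72 + 18 − 2 = 64.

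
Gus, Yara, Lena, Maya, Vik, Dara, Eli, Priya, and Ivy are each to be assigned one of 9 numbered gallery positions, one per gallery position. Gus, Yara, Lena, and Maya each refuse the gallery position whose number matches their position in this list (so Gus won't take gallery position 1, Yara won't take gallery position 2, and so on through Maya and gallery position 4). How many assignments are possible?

229080

Let Aᵢ (for 1 ≤ i ≤ 4) be the placements that put person i in their forbidden gallery position. Any j of these fix j positions, leaving (9−j)! ways to fill the rest, and there are C(4,j) ways to pick which j.
By inclusion–exclusion, the number of valid placements is Σ_{j=0}^{4} (−1)^j C(4,j)·(9−j)!.
Computing: 362880 − 161280 + 30240 − 2880 + 120 = 229080.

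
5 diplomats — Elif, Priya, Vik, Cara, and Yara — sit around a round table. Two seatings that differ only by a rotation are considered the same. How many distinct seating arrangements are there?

Around a circle, 5 distinct people have 5!/5 = (4)! = 24 rotationally distinct seatings.

24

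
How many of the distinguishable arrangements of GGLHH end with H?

12

With the last slot taken by H, it remains to arrange the other 4 letters (GGLH).
Those 4 letters have G appearing twice, giving (4)!/(2!) = 12.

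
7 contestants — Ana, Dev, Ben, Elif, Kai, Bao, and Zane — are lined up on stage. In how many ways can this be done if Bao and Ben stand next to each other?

1440

Glue Bao and Ben into one block (2 internal orders), leaving 6 units to arrange in a row.
So the count is 2·(6)! = 1440.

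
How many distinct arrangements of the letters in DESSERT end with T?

180

Fix T in the last position and arrange the remaining 6 letters.
Those 6 letters have E appearing twice and S appearing twice, giving (6)!/(2!·2!) = 180.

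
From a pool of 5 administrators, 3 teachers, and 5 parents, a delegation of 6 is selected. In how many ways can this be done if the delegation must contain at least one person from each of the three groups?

1450

Total 6-person selections from all 13: C(13,6) = 1716.
Subtract selections that omit an entire group: no administrators → C(8,6) = 28; no teachers → C(10,6) = 210; no parents → C(8,6) = 28.
Add back selections omitting two groups (i.e. drawn from a single group): C(5,6) + C(3,6) + C(5,6) = 0.
By inclusion–exclusion: 1716 − 266 + 0 = 1450.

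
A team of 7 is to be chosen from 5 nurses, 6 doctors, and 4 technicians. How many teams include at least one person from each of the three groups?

5949

Total 7-person selections from all 15: C(15,7) = 6435.
Subtract selections that omit an entire group: no nurses → C(10,7) = 120; no doctors → C(9,7) = 36; no technicians → C(11,7) = 330.
Add back selections omitting two groups (i.e. drawn from a single group): C(5,7) + C(6,7) + C(4,7) = 0.
By inclusion–exclusion: 6435 − 486 + 0 = 5949.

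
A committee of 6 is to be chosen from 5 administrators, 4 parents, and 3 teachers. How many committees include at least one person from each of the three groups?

805

Total 6-person selections from all 12: C(12,6) = 924.
Subtract selections that omit an entire group: no administrators → C(7,6) = 7; no parents → C(8,6) = 28; no teachers → C(9,6) = 84.
Add back selections omitting two groups (i.e. drawn from a single group): C(5,6) + C(4,6) + C(3,6) = 0.
By inclusion–exclusion: 924 − 119 + 0 = 805.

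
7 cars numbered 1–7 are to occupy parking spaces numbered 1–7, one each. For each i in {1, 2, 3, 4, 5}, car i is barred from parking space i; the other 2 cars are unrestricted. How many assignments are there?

Let Aᵢ (for 1 ≤ i ≤ 5) be the placements that put car i in its forbidden parking space. Any j of these fix j positions, leaving (7−j)! ways to fill the rest, and there are C(5,j) ways to pick which j.
By inclusion–exclusion, the number of valid placements is Σ_{j=0}^{5} (−1)^j C(5,j)·(7−j)!.
Computing: 5040 − 3600 + 1200 − 240 + 30 − 2 = 2428.

2428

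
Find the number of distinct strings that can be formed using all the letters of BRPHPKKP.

3360

BRPHPKKP has 8 letters with K appearing twice and P appearing 3 times.
The number of distinct arrangements is 8!/(3!·2!) = 40320/12 = 3360.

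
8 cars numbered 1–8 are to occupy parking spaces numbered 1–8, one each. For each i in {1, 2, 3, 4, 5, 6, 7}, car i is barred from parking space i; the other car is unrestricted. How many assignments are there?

16687

Let Aᵢ (for 1 ≤ i ≤ 7) be the placements that put car i in its forbidden parking space. Any j of these fix j positions, leaving (8−j)! ways to fill the rest, and there are C(7,j) ways to pick which j.
By inclusion–exclusion, the number of valid placements is Σ_{j=0}^{7} (−1)^j C(7,j)·(8−j)!.
Computing: 40320 − 35280 + 15120 − 4200 + 840 − 126 + 14 − 1 = 16687.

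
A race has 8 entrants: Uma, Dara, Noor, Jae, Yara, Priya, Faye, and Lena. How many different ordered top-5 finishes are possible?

This is an ordered selection of 5 from 8: P(8,5).
That gives 8 × 7 × 6 × 5 × 4 = 6720.

6720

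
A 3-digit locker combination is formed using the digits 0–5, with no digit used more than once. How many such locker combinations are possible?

Choose and order 3 of the 6 symbols: the first digit has 6 options, the next 5, then 4.
6 × 5 × 4 = 120.

120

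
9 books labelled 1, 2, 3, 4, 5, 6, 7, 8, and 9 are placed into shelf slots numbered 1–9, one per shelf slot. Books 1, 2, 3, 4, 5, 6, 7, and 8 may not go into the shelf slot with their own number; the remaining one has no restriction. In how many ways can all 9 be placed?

148329

Let Aᵢ (for 1 ≤ i ≤ 8) be the placements that put book i in its forbidden shelf slot. Any j of these fix j positions, leaving (9−j)! ways to fill the rest, and there are C(8,j) ways to pick which j.
By inclusion–exclusion, the number of valid placements is Σ_{j=0}^{8} (−1)^j C(8,j)·(9−j)!.
Computing: 362880 − 322560 + 141120 − 40320 + 8400 − 1344 + 168 − 16 + 1 = 148329.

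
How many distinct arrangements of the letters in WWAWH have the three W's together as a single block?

6

Treat the 3 copies of W as a single block. The multiset to arrange is then {WWW, A, H}, 3 items in all.
All 3 items are distinct, so there are (3)! = 6 arrangements.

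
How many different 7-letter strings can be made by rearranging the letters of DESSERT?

1260

DESSERT has 7 letters with E appearing twice and S appearing twice.
Dividing 7! = 5040 by 2!·2! = 4 for the repeated letters gives 1260.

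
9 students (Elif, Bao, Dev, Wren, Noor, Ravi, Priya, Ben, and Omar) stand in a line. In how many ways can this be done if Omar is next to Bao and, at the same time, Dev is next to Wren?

Treat {Omar,Bao} as one block (2 orders) and {Dev,Wren} as another (2 orders).
That leaves 7 units to arrange: 2 × 2 × 7! = 4 × 5040 = 20160.

20160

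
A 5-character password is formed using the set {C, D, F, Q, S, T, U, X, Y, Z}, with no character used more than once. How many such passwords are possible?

With no repetition, fill the 5 characters in order: 10 choices, then 9, down to 6.
That product is 10 × 9 × 8 × 7 × 6 = 30240.

30240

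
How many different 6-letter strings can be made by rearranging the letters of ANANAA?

Letter multiplicities in ANANAA: A×4, N×2.
The number of distinct arrangements is 6!/(4!·2!) = 720/48 = 15.

15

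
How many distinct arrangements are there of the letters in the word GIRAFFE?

2520

GIRAFFE has 7 letters with F appearing twice.
Dividing 7! = 5040 by 2! = 2 for the repeated letters gives 2520.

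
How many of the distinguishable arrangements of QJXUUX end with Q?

Fix Q in the last position and arrange the remaining 5 letters.
Those 5 letters have U appearing twice and X appearing twice, giving (5)!/(2!·2!) = 30.

30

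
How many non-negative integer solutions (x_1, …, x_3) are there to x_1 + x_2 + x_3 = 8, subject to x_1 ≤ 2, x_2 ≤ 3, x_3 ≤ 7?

11

Ignoring the caps, the number of non-negative solutions to x_1+…+x_3 = 8 is C(10,2) = 45.
Subtract solutions that violate a single cap (substitute x_i' = x_i − (cap_i+1)): x_1 ≥ 3 gives C(7,2) = 21; x_2 ≥ 4 gives C(6,2) = 15; x_3 ≥ 8 gives C(2,2) = 1. Together 37.
Add back pairs where two caps are both exceeded: 3 + 0 + 0 = 3.
By inclusion–exclusion the count is 45 − 37 + 3 = 11.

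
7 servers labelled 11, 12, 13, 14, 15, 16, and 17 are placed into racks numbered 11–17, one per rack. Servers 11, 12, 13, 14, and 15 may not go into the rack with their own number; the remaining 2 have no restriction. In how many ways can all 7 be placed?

Let Aᵢ (for 11 ≤ i ≤ 15) be the placements that put server i in its forbidden rack. Any j of these fix j positions, leaving (7−j)! ways to fill the rest, and there are C(5,j) ways to pick which j.
By inclusion–exclusion, the number of valid placements is Σ_{j=0}^{5} (−1)^j C(5,j)·(7−j)!.
Computing: 5040 − 3600 + 1200 − 240 + 30 − 2 = 2428.

2428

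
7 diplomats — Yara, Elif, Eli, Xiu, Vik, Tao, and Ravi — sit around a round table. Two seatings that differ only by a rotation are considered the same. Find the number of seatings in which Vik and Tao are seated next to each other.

240

Glue Vik and Tao into a block (2 internal orders). Seating 6 units around a circle gives (5)! arrangements.
So 2 × (5)! = 2 × 120 = 240.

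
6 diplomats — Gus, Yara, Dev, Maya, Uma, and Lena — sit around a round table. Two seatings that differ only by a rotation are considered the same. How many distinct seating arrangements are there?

Around a circle, 6 distinct people have 6!/6 = (5)! = 120 rotationally distinct seatings.

120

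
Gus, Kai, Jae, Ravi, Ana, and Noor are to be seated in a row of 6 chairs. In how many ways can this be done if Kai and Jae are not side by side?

480

There are 6! = 720 arrangements in all. If Kai and Jae are adjacent, merging them into one block gives 2·(5)! = 240 arrangements.
Complementary counting: 720 − 240 = 480.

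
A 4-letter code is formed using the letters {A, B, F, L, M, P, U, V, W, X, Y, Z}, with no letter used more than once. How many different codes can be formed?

Choose and order 4 of the 12 symbols: the first letter has 12 options, the next 11, then 10, 9.
12 × 11 × 10 × 9 = 11880.

11880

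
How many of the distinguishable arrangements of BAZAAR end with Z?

With the last slot taken by Z, it remains to arrange the other 5 letters (BAAAR).
Those 5 letters have A appearing 3 times, giving (5)!/(3!) = 20.

20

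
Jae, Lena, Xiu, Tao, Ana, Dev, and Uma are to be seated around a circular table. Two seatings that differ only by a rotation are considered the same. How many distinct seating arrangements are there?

Seat Jae anywhere (absorbing the rotational symmetry), then permute the other 6: (6)! = 720.

720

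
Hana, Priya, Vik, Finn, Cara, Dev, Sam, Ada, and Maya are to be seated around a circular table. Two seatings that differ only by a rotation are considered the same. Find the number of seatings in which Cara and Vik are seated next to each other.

10080

Treat {Cara, Vik} as one unit (2 internal orders) and seat the resulting 8 units around the table: (7)! circular arrangements.
So 2 × (7)! = 2 × 5040 = 10080.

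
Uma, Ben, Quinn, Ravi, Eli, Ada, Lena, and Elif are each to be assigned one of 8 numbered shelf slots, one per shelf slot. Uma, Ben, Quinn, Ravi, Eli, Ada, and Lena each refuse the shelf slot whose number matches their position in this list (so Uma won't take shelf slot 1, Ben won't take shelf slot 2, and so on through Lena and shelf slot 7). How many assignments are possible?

16687

Let Aᵢ (for 1 ≤ i ≤ 7) be the placements that put person i in their forbidden shelf slot. Any j of these fix j positions, leaving (8−j)! ways to fill the rest, and there are C(7,j) ways to pick which j.
By inclusion–exclusion, the number of valid placements is Σ_{j=0}^{7} (−1)^j C(7,j)·(8−j)!.
Computing: 40320 − 35280 + 15120 − 4200 + 840 − 126 + 14 − 1 = 16687.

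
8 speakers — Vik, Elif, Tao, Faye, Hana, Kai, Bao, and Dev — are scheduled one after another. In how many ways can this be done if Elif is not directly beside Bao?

30240

There are 8! = 40320 arrangements in all. If Elif and Bao are adjacent, merging them into one block gives 2·(7)! = 10080 arrangements.
Complementary counting: 40320 − 10080 = 30240.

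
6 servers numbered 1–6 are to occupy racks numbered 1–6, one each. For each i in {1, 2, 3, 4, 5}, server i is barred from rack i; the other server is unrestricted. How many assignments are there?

Let Aᵢ (for 1 ≤ i ≤ 5) be the placements that put server i in its forbidden rack. Any j of these fix j positions, leaving (6−j)! ways to fill the rest, and there are C(5,j) ways to pick which j.
By inclusion–exclusion, the number of valid placements is Σ_{j=0}^{5} (−1)^j C(5,j)·(6−j)!.
Computing: 720 − 600 + 240 − 60 + 10 − 1 = 309.

309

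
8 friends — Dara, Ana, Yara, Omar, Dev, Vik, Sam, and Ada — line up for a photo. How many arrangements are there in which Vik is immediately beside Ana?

Place the 6 others and the Vik-Ana pair as 7 objects in a line; the pair has 2 internal arrangements.
So the count is 2·(7)! = 10080.

10080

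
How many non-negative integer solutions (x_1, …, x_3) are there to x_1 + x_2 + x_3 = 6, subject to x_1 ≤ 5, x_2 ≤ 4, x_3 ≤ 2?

Ignoring the caps, the number of non-negative solutions to x_1+…+x_3 = 6 is C(8,2) = 28.
Subtract solutions that violate a single cap (substitute x_i' = x_i − (cap_i+1)): x_1 ≥ 6 gives C(2,2) = 1; x_2 ≥ 5 gives C(3,2) = 3; x_3 ≥ 3 gives C(5,2) = 10. Together 14.
No two caps can be exceeded simultaneously, so the pair terms are all 0.
By inclusion–exclusion the count is 28 − 14 + 0 = 14.

14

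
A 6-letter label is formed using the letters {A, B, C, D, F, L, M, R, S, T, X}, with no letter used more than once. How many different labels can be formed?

332640

Choose and order 6 of the 11 symbols: the first letter has 11 options, the next 10, and so on down to 6.
That product is 11 × 10 × 9 × 8 × 7 × 6 = 332640.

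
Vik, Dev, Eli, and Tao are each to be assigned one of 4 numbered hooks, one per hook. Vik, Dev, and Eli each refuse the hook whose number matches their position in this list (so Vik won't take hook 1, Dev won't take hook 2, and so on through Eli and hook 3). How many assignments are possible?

Let Aᵢ (for i ∈ {1, 2, 3}) be the placements that put person i in their forbidden hook. Any j of these fix j positions, leaving (4−j)! ways to fill the rest, and there are C(3,j) ways to pick which j.
By inclusion–exclusion, the number of valid placements is Σ_{j=0}^{3} (−1)^j C(3,j)·(4−j)!.
Computing: 24 − 18 + 6 − 1 = 11.

11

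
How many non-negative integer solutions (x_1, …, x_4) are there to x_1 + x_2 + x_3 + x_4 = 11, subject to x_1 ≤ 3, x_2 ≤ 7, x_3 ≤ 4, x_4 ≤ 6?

116

Without the upper bounds there are C(14,3) = 364 ways to split 11 among 4 variables.
Subtract solutions that violate a single cap (substitute x_i' = x_i − (cap_i+1)): x_1 ≥ 4 gives C(10,3) = 120; x_2 ≥ 8 gives C(6,3) = 20; x_3 ≥ 5 gives C(9,3) = 84; x_4 ≥ 7 gives C(7,3) = 35. Together 259.
Add back pairs where two caps are both exceeded: 0 + 10 + 1 + 0 + 0 + 0 = 11.
By inclusion–exclusion the count is 364 − 259 + 11 = 116.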